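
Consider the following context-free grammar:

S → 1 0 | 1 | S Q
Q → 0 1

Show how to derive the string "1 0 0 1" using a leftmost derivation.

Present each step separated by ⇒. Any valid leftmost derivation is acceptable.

S ⇒ S Q ⇒ 1 0 Q ⇒ 1 0 0 1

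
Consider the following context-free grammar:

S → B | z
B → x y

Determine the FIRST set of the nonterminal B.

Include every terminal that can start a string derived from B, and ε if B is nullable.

We compute FIRST(B) using the standard algorithm.
FIRST(B) = {x}
FIRST(S) = {x, z}
Therefore, FIRST(B) = {x}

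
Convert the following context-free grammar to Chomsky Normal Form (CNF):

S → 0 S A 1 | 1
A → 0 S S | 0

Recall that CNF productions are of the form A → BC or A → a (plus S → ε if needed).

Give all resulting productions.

T0 → 0; T1 → 1; S → 1; A → 0; S → T0 X0; X0 → S X1; X1 → A T1; A → T0 X2; X2 → S S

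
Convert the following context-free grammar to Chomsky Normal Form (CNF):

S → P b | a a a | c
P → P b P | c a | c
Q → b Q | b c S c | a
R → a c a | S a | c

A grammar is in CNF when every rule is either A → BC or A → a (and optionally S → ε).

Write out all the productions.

TB → b; TA → a; S → c; TC → c; P → c; Q → a; R → c; S → P TB; S → TA X0; X0 → TA TA; P → P X1; X1 → TB P; P → TC TA; Q → TB Q; Q → TB X2; X2 → TC X3; X3 → S TC; R → TA X4; X4 → TC TA; R → S TA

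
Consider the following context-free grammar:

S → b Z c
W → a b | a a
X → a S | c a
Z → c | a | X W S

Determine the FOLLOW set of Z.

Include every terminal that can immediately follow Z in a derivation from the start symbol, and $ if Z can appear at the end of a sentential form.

We compute FOLLOW(Z) using the standard algorithm.
FOLLOW(S) starts with {$}.
FIRST(S) = {b}
FIRST(W) = {a}
FIRST(X) = {a, c}
FIRST(Z) = {a, c}
FOLLOW(S) = {$, a, c}
FOLLOW(W) = {b}
FOLLOW(X) = {a}
FOLLOW(Z) = {c}
Therefore, FOLLOW(Z) = {c}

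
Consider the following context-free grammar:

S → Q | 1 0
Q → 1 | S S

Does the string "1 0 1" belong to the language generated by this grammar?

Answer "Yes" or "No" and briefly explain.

Yes - a valid derivation exists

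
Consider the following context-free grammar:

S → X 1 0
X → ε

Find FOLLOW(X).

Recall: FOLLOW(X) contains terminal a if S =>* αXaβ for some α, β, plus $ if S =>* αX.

We compute FOLLOW(X) using the standard algorithm.
FOLLOW(S) starts with {$}.
FIRST(S) = {1}
FIRST(X) = {ε}
FOLLOW(S) = {$}
FOLLOW(X) = {1}
Therefore, FOLLOW(X) = {1}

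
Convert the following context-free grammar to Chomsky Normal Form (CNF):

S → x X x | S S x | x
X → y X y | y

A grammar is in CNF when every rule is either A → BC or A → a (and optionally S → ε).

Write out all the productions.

TX → x; S → x; TY → y; X → y; S → TX X0; X0 → X TX; S → S X1; X1 → S TX; X → TY X2; X2 → X TY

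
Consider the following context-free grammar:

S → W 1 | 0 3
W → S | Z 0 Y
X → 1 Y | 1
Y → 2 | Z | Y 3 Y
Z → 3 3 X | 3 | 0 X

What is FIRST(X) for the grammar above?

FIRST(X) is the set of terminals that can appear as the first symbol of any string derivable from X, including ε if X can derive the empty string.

We compute FIRST(X) using the standard algorithm.
FIRST(S) = {0, 3}
FIRST(W) = {0, 3}
FIRST(X) = {1}
FIRST(Y) = {0, 2, 3}
FIRST(Z) = {0, 3}
Therefore, FIRST(X) = {1}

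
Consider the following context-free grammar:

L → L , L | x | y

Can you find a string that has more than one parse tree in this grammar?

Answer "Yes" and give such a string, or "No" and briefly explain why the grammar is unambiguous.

Yes - the string 'x , x , y' has two distinct parse trees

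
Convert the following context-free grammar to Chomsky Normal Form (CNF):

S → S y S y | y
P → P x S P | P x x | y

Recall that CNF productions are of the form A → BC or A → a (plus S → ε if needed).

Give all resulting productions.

TY → y; S → y; TX → x; P → y; S → S X0; X0 → TY X1; X1 → S TY; P → P X2; X2 → TX X3; X3 → S P; P → P X4; X4 → TX TX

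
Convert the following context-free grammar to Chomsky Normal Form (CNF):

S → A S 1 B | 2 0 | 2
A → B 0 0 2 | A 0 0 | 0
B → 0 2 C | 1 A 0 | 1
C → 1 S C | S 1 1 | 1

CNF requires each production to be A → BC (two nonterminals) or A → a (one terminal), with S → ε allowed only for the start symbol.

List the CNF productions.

T1 → 1; T2 → 2; T0 → 0; S → 2; A → 0; B → 1; C → 1; S → A X0; X0 → S X1; X1 → T1 B; S → T2 T0; A → B X2; X2 → T0 X3; X3 → T0 T2; A → A X4; X4 → T0 T0; B → T0 X5; X5 → T2 C; B → T1 X6; X6 → A T0; C → T1 X7; X7 → S C; C → S X8; X8 → T1 T1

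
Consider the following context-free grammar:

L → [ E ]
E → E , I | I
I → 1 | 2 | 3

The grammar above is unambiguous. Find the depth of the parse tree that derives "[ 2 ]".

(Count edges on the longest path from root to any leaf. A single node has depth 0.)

3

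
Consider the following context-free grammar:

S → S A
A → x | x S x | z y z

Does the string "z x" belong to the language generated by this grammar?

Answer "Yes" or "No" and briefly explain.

No - no valid derivation exists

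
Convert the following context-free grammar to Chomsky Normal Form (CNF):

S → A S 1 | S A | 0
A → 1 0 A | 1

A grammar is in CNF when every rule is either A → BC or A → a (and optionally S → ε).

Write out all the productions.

T1 → 1; S → 0; T0 → 0; A → 1; S → A X0; X0 → S T1; S → S A; A → T1 X1; X1 → T0 A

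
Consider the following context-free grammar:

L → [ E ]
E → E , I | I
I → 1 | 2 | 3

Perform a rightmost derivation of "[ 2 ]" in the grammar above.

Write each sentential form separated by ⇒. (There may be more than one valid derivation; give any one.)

L ⇒ [ E ] ⇒ [ I ] ⇒ [ 2 ]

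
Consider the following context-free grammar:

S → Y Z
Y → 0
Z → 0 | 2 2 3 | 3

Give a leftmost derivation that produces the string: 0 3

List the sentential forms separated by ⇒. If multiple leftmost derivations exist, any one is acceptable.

S ⇒ Y Z ⇒ 0 Z ⇒ 0 3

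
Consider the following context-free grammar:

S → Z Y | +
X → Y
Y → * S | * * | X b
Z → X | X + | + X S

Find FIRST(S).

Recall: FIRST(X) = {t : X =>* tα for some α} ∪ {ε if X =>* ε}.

We compute FIRST(S) using the standard algorithm.
FIRST(S) = {*, +}
FIRST(X) = {*}
FIRST(Y) = {*}
FIRST(Z) = {*, +}
Therefore, FIRST(S) = {*, +}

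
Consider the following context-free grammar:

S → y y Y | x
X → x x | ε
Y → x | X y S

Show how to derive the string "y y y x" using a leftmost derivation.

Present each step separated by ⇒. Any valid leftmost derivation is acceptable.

S ⇒ y y Y ⇒ y y X y S ⇒ y y y S ⇒ y y y x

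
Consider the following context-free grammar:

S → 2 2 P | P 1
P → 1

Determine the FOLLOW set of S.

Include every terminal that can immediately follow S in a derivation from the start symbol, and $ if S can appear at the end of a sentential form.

We compute FOLLOW(S) using the standard algorithm.
FOLLOW(S) starts with {$}.
FIRST(P) = {1}
FIRST(S) = {1, 2}
FOLLOW(P) = {$, 1}
FOLLOW(S) = {$}
Therefore, FOLLOW(S) = {$}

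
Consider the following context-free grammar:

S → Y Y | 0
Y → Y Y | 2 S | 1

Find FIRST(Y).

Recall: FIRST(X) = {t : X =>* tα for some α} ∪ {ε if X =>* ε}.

We compute FIRST(Y) using the standard algorithm.
FIRST(S) = {0, 1, 2}
FIRST(Y) = {1, 2}
Therefore, FIRST(Y) = {1, 2}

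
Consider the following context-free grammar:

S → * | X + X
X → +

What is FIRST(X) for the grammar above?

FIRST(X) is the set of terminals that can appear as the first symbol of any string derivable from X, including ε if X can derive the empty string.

We compute FIRST(X) using the standard algorithm.
FIRST(S) = {*, +}
FIRST(X) = {+}
Therefore, FIRST(X) = {+}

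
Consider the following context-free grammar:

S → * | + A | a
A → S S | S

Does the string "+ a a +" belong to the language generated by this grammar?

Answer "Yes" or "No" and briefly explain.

No - no valid derivation exists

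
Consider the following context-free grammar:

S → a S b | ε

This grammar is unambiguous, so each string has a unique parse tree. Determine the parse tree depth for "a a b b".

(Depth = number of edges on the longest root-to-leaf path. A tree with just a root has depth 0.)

3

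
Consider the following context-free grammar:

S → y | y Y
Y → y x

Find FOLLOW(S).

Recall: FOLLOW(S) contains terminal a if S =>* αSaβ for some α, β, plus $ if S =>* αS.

We compute FOLLOW(S) using the standard algorithm.
FOLLOW(S) starts with {$}.
FIRST(S) = {y}
FIRST(Y) = {y}
FOLLOW(S) = {$}
FOLLOW(Y) = {$}
Therefore, FOLLOW(S) = {$}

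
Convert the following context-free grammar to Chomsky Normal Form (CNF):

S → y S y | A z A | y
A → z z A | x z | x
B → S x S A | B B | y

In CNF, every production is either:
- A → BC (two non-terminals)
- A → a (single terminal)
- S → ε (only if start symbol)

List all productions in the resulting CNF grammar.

TY → y; TZ → z; S → y; TX → x; A → x; B → y; S → TY X0; X0 → S TY; S → A X1; X1 → TZ A; A → TZ X2; X2 → TZ A; A → TX TZ; B → S X3; X3 → TX X4; X4 → S A; B → B B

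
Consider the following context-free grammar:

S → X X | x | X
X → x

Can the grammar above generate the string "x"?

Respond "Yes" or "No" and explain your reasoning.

Yes - a valid derivation exists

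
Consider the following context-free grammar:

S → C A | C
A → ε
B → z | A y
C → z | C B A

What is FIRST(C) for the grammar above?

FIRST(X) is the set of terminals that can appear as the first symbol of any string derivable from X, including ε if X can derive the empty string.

We compute FIRST(C) using the standard algorithm.
FIRST(A) = {ε}
FIRST(B) = {y, z}
FIRST(C) = {z}
FIRST(S) = {z}
Therefore, FIRST(C) = {z}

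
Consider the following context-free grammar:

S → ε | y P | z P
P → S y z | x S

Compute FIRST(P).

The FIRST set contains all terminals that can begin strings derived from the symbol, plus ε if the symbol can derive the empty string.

We compute FIRST(P) using the standard algorithm.
FIRST(P) = {x, y, z}
FIRST(S) = {y, z, ε}
Therefore, FIRST(P) = {x, y, z}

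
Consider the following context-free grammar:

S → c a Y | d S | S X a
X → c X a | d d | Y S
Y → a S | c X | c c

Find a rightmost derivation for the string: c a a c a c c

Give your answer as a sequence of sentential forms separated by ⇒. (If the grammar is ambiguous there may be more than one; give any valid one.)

S ⇒ c a Y ⇒ c a a S ⇒ c a a c a Y ⇒ c a a c a c c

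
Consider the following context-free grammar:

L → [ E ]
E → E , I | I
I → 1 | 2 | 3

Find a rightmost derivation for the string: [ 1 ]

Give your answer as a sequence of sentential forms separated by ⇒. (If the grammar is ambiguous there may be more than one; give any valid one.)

L ⇒ [ E ] ⇒ [ I ] ⇒ [ 1 ]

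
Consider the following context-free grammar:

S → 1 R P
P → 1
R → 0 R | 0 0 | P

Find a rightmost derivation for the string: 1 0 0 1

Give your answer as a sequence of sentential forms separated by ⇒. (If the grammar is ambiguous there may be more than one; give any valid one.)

S ⇒ 1 R P ⇒ 1 R 1 ⇒ 1 0 0 1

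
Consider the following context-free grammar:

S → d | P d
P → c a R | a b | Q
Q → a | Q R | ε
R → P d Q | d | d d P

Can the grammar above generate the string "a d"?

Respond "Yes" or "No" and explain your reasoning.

Yes - a valid derivation exists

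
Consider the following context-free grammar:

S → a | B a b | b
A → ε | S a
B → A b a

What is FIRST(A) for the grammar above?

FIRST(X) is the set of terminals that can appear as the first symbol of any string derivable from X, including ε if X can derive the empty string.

We compute FIRST(A) using the standard algorithm.
FIRST(A) = {a, b, ε}
FIRST(B) = {a, b}
FIRST(S) = {a, b}
Therefore, FIRST(A) = {a, b, ε}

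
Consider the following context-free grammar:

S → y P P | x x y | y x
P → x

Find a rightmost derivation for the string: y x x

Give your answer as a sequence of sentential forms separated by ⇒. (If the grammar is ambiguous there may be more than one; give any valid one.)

S ⇒ y P P ⇒ y P x ⇒ y x x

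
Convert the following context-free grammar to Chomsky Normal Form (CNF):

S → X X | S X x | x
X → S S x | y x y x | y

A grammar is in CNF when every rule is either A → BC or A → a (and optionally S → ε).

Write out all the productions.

TX → x; S → x; TY → y; X → y; S → X X; S → S X0; X0 → X TX; X → S X1; X1 → S TX; X → TY X2; X2 → TX X3; X3 → TY TX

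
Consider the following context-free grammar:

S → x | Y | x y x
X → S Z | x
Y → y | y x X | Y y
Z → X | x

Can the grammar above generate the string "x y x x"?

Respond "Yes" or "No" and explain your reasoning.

No - no valid derivation exists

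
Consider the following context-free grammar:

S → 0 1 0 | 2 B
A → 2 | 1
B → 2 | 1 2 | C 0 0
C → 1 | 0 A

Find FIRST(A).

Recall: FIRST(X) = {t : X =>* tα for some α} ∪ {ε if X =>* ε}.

We compute FIRST(A) using the standard algorithm.
FIRST(A) = {1, 2}
FIRST(B) = {0, 1, 2}
FIRST(C) = {0, 1}
FIRST(S) = {0, 2}
Therefore, FIRST(A) = {1, 2}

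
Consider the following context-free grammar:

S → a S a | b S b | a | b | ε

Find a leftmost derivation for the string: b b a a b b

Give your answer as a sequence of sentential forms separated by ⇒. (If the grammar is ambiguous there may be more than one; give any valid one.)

S ⇒ b S b ⇒ b b S b b ⇒ b b a S a b b ⇒ b b a a b b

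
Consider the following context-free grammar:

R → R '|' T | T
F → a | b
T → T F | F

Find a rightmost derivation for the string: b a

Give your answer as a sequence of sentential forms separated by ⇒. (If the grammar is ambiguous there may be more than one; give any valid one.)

R ⇒ T ⇒ T F ⇒ T a ⇒ F a ⇒ b a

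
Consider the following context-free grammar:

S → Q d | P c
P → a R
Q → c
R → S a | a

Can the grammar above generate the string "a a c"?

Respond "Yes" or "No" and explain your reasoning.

Yes - a valid derivation exists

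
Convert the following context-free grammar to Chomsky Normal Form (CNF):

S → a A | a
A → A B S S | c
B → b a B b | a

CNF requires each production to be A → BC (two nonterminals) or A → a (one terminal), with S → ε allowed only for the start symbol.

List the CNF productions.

TA → a; S → a; A → c; TB → b; B → a; S → TA A; A → A X0; X0 → B X1; X1 → S S; B → TB X2; X2 → TA X3; X3 → B TB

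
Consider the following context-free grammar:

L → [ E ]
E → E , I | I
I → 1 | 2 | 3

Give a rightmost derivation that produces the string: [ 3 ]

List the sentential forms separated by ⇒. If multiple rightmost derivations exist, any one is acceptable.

L ⇒ [ E ] ⇒ [ I ] ⇒ [ 3 ]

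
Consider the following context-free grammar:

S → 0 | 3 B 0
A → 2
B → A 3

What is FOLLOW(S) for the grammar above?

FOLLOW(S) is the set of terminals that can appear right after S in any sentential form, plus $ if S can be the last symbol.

We compute FOLLOW(S) using the standard algorithm.
FOLLOW(S) starts with {$}.
FIRST(A) = {2}
FIRST(B) = {2}
FIRST(S) = {0, 3}
FOLLOW(A) = {3}
FOLLOW(B) = {0}
FOLLOW(S) = {$}
Therefore, FOLLOW(S) = {$}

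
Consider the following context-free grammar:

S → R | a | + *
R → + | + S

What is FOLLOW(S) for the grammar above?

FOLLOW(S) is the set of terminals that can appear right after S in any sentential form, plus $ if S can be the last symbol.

We compute FOLLOW(S) using the standard algorithm.
FOLLOW(S) starts with {$}.
FIRST(R) = {+}
FIRST(S) = {+, a}
FOLLOW(R) = {$}
FOLLOW(S) = {$}
Therefore, FOLLOW(S) = {$}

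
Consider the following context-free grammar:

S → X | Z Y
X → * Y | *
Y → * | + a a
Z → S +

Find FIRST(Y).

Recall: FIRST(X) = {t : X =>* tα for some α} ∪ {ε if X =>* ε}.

We compute FIRST(Y) using the standard algorithm.
FIRST(S) = {*}
FIRST(X) = {*}
FIRST(Y) = {*, +}
FIRST(Z) = {*}
Therefore, FIRST(Y) = {*, +}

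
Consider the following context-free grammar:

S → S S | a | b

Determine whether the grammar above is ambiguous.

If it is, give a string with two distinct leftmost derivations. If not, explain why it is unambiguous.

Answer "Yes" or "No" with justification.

Yes - the string 'b a a' has two distinct leftmost derivations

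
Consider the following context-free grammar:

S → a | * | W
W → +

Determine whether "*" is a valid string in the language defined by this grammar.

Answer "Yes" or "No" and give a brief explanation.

Yes - a valid derivation exists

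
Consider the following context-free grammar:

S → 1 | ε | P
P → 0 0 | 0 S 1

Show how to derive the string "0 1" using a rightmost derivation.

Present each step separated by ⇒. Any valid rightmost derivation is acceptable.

S ⇒ P ⇒ 0 S 1 ⇒ 0 1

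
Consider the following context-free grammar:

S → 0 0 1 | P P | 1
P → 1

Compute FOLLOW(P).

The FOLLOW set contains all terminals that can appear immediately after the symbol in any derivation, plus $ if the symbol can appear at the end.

We compute FOLLOW(P) using the standard algorithm.
FOLLOW(S) starts with {$}.
FIRST(P) = {1}
FIRST(S) = {0, 1}
FOLLOW(P) = {$, 1}
FOLLOW(S) = {$}
Therefore, FOLLOW(P) = {$, 1}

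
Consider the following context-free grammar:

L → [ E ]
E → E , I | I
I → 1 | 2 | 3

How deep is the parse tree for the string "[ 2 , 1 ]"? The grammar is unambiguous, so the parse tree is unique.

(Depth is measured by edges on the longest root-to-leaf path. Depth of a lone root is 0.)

4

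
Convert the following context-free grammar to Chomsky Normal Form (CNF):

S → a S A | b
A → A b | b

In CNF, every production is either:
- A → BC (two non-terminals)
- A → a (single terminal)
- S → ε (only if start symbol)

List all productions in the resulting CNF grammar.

TA → a; S → b; TB → b; A → b; S → TA X0; X0 → S A; A → A TB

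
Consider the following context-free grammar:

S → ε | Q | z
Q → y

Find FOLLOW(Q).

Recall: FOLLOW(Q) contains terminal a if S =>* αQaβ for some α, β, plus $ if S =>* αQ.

We compute FOLLOW(Q) using the standard algorithm.
FOLLOW(S) starts with {$}.
FIRST(Q) = {y}
FIRST(S) = {y, z, ε}
FOLLOW(Q) = {$}
FOLLOW(S) = {$}
Therefore, FOLLOW(Q) = {$}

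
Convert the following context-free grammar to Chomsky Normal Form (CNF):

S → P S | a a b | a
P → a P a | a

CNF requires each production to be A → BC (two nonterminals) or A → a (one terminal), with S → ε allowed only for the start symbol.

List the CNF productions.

TA → a; TB → b; S → a; P → a; S → P S; S → TA X0; X0 → TA TB; P → TA X1; X1 → P TA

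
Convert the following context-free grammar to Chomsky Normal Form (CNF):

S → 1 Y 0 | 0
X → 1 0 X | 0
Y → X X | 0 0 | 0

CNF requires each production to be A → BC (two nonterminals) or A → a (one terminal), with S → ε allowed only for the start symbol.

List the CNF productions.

T1 → 1; T0 → 0; S → 0; X → 0; Y → 0; S → T1 X0; X0 → Y T0; X → T1 X1; X1 → T0 X; Y → X X; Y → T0 T0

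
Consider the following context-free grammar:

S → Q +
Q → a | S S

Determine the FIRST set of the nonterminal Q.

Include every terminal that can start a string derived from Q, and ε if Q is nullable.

We compute FIRST(Q) using the standard algorithm.
FIRST(Q) = {a}
FIRST(S) = {a}
Therefore, FIRST(Q) = {a}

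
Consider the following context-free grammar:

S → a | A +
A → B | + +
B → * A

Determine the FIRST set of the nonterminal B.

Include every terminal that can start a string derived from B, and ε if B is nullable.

We compute FIRST(B) using the standard algorithm.
FIRST(A) = {*, +}
FIRST(B) = {*}
FIRST(S) = {*, +, a}
Therefore, FIRST(B) = {*}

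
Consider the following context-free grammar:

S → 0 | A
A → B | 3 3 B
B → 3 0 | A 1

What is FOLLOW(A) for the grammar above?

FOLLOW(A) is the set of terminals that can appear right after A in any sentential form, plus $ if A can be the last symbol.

We compute FOLLOW(A) using the standard algorithm.
FOLLOW(S) starts with {$}.
FIRST(A) = {3}
FIRST(B) = {3}
FIRST(S) = {0, 3}
FOLLOW(A) = {$, 1}
FOLLOW(B) = {$, 1}
FOLLOW(S) = {$}
Therefore, FOLLOW(A) = {$, 1}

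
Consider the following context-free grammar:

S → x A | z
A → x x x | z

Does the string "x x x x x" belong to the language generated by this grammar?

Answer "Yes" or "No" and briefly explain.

No - no valid derivation exists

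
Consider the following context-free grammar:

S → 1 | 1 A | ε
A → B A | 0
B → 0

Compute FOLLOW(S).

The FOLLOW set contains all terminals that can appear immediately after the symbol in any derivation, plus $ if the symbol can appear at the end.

We compute FOLLOW(S) using the standard algorithm.
FOLLOW(S) starts with {$}.
FIRST(A) = {0}
FIRST(B) = {0}
FIRST(S) = {1, ε}
FOLLOW(A) = {$}
FOLLOW(B) = {0}
FOLLOW(S) = {$}
Therefore, FOLLOW(S) = {$}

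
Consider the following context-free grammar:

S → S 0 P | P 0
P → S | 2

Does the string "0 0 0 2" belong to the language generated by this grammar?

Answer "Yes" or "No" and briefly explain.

No - no valid derivation exists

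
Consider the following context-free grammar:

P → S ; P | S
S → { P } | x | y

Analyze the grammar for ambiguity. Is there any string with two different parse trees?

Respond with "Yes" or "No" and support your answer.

No - the grammar is unambiguous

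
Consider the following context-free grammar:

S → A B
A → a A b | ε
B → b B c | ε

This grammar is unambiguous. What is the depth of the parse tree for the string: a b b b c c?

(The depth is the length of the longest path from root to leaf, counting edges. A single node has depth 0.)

4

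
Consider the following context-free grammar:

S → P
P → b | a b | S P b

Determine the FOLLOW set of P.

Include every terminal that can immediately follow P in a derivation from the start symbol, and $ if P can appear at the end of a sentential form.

We compute FOLLOW(P) using the standard algorithm.
FOLLOW(S) starts with {$}.
FIRST(P) = {a, b}
FIRST(S) = {a, b}
FOLLOW(P) = {$, a, b}
FOLLOW(S) = {$, a, b}
Therefore, FOLLOW(P) = {$, a, b}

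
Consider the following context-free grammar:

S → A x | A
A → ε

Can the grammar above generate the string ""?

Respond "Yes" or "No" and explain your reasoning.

Yes - a valid derivation exists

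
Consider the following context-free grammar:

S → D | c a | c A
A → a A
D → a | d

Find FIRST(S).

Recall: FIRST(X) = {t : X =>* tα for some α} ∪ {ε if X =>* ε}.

We compute FIRST(S) using the standard algorithm.
FIRST(A) = {a}
FIRST(D) = {a, d}
FIRST(S) = {a, c, d}
Therefore, FIRST(S) = {a, c, d}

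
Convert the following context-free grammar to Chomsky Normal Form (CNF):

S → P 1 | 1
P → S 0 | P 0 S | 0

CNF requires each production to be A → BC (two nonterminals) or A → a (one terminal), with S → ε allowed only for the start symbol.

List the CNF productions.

T1 → 1; S → 1; T0 → 0; P → 0; S → P T1; P → S T0; P → P X0; X0 → T0 S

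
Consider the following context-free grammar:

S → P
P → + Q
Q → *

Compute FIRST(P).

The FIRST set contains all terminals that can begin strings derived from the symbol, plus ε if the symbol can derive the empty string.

We compute FIRST(P) using the standard algorithm.
FIRST(P) = {+}
FIRST(Q) = {*}
FIRST(S) = {+}
Therefore, FIRST(P) = {+}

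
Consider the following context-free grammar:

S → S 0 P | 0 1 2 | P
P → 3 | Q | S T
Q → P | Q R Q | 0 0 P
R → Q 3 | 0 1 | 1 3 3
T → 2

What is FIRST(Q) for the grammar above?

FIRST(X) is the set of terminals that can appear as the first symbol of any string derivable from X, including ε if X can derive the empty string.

We compute FIRST(Q) using the standard algorithm.
FIRST(P) = {0, 3}
FIRST(Q) = {0, 3}
FIRST(R) = {0, 1, 3}
FIRST(S) = {0, 3}
FIRST(T) = {2}
Therefore, FIRST(Q) = {0, 3}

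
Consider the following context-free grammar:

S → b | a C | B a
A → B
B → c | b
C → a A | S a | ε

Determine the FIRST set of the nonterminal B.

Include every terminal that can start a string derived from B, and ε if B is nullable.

We compute FIRST(B) using the standard algorithm.
FIRST(A) = {b, c}
FIRST(B) = {b, c}
FIRST(C) = {a, b, c, ε}
FIRST(S) = {a, b, c}
Therefore, FIRST(B) = {b, c}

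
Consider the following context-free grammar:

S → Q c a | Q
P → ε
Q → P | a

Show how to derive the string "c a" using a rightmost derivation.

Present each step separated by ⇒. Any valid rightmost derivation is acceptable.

S ⇒ Q c a ⇒ P c a ⇒ c a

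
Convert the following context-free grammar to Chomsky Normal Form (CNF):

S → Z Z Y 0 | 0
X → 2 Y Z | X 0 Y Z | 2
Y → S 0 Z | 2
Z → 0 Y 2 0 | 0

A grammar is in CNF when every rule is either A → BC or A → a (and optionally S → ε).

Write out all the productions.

T0 → 0; S → 0; T2 → 2; X → 2; Y → 2; Z → 0; S → Z X0; X0 → Z X1; X1 → Y T0; X → T2 X2; X2 → Y Z; X → X X3; X3 → T0 X4; X4 → Y Z; Y → S X5; X5 → T0 Z; Z → T0 X6; X6 → Y X7; X7 → T2 T0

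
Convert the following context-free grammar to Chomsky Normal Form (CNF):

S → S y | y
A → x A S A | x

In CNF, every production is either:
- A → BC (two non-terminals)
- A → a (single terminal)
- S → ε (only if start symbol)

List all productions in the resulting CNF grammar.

TY → y; S → y; TX → x; A → x; S → S TY; A → TX X0; X0 → A X1; X1 → S A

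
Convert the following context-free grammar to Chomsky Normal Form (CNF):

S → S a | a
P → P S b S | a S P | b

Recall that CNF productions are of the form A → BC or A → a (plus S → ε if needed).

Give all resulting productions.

TA → a; S → a; TB → b; P → b; S → S TA; P → P X0; X0 → S X1; X1 → TB S; P → TA X2; X2 → S P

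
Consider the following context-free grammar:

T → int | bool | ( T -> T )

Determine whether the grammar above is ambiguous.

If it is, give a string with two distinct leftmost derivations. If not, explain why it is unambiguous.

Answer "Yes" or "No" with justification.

No - the grammar is unambiguous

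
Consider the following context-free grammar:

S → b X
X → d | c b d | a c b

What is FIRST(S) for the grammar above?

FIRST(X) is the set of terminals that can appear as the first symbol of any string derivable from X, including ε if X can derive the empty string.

We compute FIRST(S) using the standard algorithm.
FIRST(S) = {b}
FIRST(X) = {a, c, d}
Therefore, FIRST(S) = {b}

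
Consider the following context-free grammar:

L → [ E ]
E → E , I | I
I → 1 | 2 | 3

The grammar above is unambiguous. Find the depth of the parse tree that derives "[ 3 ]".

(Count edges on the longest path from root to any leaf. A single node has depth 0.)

3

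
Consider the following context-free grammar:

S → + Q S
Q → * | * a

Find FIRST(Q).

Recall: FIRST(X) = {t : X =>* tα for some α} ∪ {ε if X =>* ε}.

We compute FIRST(Q) using the standard algorithm.
FIRST(Q) = {*}
FIRST(S) = {+}
Therefore, FIRST(Q) = {*}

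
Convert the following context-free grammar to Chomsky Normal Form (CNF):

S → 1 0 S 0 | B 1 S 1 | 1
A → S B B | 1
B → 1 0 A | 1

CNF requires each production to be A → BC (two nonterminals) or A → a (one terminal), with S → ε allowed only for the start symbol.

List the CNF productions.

T1 → 1; T0 → 0; S → 1; A → 1; B → 1; S → T1 X0; X0 → T0 X1; X1 → S T0; S → B X2; X2 → T1 X3; X3 → S T1; A → S X4; X4 → B B; B → T1 X5; X5 → T0 A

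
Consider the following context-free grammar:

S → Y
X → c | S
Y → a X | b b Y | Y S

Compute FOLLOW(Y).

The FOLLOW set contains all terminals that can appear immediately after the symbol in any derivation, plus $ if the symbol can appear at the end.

We compute FOLLOW(Y) using the standard algorithm.
FOLLOW(S) starts with {$}.
FIRST(S) = {a, b}
FIRST(X) = {a, b, c}
FIRST(Y) = {a, b}
FOLLOW(S) = {$, a, b}
FOLLOW(X) = {$, a, b}
FOLLOW(Y) = {$, a, b}
Therefore, FOLLOW(Y) = {$, a, b}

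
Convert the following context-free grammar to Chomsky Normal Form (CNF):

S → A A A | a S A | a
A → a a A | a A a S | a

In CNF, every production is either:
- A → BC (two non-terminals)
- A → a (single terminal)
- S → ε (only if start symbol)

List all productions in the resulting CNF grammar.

TA → a; S → a; A → a; S → A X0; X0 → A A; S → TA X1; X1 → S A; A → TA X2; X2 → TA A; A → TA X3; X3 → A X4; X4 → TA S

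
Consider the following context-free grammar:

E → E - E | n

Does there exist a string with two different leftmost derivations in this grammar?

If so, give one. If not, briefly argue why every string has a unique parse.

Yes - the string 'n - n - n - n - n - n' has two distinct leftmost derivations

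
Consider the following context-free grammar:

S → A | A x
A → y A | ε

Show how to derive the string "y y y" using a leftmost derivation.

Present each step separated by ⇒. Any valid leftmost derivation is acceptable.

S ⇒ A ⇒ y A ⇒ y y A ⇒ y y y A ⇒ y y y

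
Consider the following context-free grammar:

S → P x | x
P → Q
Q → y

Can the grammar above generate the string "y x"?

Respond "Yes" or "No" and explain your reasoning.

Yes - a valid derivation exists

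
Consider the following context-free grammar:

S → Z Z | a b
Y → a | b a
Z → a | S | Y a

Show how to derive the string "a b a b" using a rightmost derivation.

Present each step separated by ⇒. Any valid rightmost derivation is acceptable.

S ⇒ Z Z ⇒ Z S ⇒ Z a b ⇒ S a b ⇒ a b a b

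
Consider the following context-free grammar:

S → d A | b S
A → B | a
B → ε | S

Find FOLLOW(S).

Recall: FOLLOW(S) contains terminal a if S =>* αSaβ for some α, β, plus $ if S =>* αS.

We compute FOLLOW(S) using the standard algorithm.
FOLLOW(S) starts with {$}.
FIRST(A) = {a, b, d, ε}
FIRST(B) = {b, d, ε}
FIRST(S) = {b, d}
FOLLOW(A) = {$}
FOLLOW(B) = {$}
FOLLOW(S) = {$}
Therefore, FOLLOW(S) = {$}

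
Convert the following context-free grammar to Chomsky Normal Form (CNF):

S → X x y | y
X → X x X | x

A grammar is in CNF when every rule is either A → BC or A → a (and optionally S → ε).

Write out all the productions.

TX → x; TY → y; S → y; X → x; S → X X0; X0 → TX TY; X → X X1; X1 → TX X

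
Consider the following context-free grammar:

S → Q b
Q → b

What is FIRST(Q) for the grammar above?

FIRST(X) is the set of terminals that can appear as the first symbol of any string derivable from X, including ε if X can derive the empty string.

We compute FIRST(Q) using the standard algorithm.
FIRST(Q) = {b}
FIRST(S) = {b}
Therefore, FIRST(Q) = {b}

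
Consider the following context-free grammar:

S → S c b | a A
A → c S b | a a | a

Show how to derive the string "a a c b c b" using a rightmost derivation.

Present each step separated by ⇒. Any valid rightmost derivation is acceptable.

S ⇒ S c b ⇒ S c b c b ⇒ a A c b c b ⇒ a a c b c b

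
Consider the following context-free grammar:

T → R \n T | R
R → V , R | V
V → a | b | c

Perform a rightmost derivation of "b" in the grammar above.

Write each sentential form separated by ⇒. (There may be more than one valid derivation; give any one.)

T ⇒ R ⇒ V ⇒ b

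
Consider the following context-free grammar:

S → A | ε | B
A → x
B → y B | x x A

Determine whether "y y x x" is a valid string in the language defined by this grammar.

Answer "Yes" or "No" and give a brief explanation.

No - no valid derivation exists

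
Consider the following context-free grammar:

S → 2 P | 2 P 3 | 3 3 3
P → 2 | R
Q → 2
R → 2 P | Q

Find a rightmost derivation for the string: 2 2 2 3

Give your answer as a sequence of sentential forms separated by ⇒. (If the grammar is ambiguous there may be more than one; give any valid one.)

S ⇒ 2 P 3 ⇒ 2 R 3 ⇒ 2 2 P 3 ⇒ 2 2 2 3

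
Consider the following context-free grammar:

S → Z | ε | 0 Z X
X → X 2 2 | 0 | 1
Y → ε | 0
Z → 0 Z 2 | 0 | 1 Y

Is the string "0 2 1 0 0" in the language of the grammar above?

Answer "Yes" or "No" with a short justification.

No - no valid derivation exists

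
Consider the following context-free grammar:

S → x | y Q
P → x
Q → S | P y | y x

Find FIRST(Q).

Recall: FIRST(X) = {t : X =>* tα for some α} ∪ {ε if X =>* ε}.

We compute FIRST(Q) using the standard algorithm.
FIRST(P) = {x}
FIRST(Q) = {x, y}
FIRST(S) = {x, y}
Therefore, FIRST(Q) = {x, y}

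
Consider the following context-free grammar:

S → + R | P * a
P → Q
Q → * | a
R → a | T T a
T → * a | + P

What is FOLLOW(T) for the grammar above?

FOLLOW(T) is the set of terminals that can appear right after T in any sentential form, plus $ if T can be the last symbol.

We compute FOLLOW(T) using the standard algorithm.
FOLLOW(S) starts with {$}.
FIRST(P) = {*, a}
FIRST(Q) = {*, a}
FIRST(R) = {*, +, a}
FIRST(S) = {*, +, a}
FIRST(T) = {*, +}
FOLLOW(P) = {*, +, a}
FOLLOW(Q) = {*, +, a}
FOLLOW(R) = {$}
FOLLOW(S) = {$}
FOLLOW(T) = {*, +, a}
Therefore, FOLLOW(T) = {*, +, a}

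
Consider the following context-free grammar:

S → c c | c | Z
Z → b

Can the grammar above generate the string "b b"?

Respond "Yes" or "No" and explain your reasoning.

No - no valid derivation exists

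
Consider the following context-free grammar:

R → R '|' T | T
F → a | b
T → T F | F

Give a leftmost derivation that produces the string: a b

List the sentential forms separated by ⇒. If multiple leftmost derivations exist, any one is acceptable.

R ⇒ T ⇒ T F ⇒ F F ⇒ a F ⇒ a b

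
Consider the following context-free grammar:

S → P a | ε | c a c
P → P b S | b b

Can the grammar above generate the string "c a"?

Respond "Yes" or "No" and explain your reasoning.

No - no valid derivation exists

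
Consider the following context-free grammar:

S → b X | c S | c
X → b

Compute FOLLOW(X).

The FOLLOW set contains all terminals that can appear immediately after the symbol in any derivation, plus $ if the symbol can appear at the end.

We compute FOLLOW(X) using the standard algorithm.
FOLLOW(S) starts with {$}.
FIRST(S) = {b, c}
FIRST(X) = {b}
FOLLOW(S) = {$}
FOLLOW(X) = {$}
Therefore, FOLLOW(X) = {$}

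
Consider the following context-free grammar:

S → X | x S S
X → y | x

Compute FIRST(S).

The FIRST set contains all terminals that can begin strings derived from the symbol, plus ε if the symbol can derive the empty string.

We compute FIRST(S) using the standard algorithm.
FIRST(S) = {x, y}
FIRST(X) = {x, y}
Therefore, FIRST(S) = {x, y}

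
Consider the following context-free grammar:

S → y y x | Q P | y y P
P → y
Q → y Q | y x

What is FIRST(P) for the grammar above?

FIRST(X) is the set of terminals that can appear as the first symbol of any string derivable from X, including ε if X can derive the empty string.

We compute FIRST(P) using the standard algorithm.
FIRST(P) = {y}
FIRST(Q) = {y}
FIRST(S) = {y}
Therefore, FIRST(P) = {y}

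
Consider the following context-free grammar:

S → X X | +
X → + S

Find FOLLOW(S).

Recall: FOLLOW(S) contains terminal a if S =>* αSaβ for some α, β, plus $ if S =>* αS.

We compute FOLLOW(S) using the standard algorithm.
FOLLOW(S) starts with {$}.
FIRST(S) = {+}
FIRST(X) = {+}
FOLLOW(S) = {$, +}
FOLLOW(X) = {$, +}
Therefore, FOLLOW(S) = {$, +}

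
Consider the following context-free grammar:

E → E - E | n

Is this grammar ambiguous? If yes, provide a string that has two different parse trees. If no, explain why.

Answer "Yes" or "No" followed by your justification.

Yes - the string 'n - n - n - n - n - n' has two distinct leftmost derivations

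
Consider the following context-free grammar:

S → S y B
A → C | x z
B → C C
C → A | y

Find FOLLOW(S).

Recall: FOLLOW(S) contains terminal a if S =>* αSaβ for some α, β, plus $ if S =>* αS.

We compute FOLLOW(S) using the standard algorithm.
FOLLOW(S) starts with {$}.
FIRST(A) = {x, y}
FIRST(B) = {x, y}
FIRST(C) = {x, y}
FIRST(S) = {}
FOLLOW(A) = {$, x, y}
FOLLOW(B) = {$, y}
FOLLOW(C) = {$, x, y}
FOLLOW(S) = {$, y}
Therefore, FOLLOW(S) = {$, y}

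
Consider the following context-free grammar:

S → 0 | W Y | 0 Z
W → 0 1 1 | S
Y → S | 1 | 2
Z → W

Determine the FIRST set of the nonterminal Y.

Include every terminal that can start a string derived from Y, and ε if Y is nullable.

We compute FIRST(Y) using the standard algorithm.
FIRST(S) = {0}
FIRST(W) = {0}
FIRST(Y) = {0, 1, 2}
FIRST(Z) = {0}
Therefore, FIRST(Y) = {0, 1, 2}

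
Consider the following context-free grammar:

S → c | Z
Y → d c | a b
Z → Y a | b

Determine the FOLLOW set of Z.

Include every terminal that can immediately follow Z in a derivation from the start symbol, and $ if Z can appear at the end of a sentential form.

We compute FOLLOW(Z) using the standard algorithm.
FOLLOW(S) starts with {$}.
FIRST(S) = {a, b, c, d}
FIRST(Y) = {a, d}
FIRST(Z) = {a, b, d}
FOLLOW(S) = {$}
FOLLOW(Y) = {a}
FOLLOW(Z) = {$}
Therefore, FOLLOW(Z) = {$}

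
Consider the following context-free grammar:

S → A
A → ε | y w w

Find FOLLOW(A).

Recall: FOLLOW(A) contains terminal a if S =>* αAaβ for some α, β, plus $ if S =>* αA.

We compute FOLLOW(A) using the standard algorithm.
FOLLOW(S) starts with {$}.
FIRST(A) = {y, ε}
FIRST(S) = {y, ε}
FOLLOW(A) = {$}
FOLLOW(S) = {$}
Therefore, FOLLOW(A) = {$}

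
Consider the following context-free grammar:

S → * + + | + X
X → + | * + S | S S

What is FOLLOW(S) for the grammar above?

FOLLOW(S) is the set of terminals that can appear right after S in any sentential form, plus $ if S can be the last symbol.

We compute FOLLOW(S) using the standard algorithm.
FOLLOW(S) starts with {$}.
FIRST(S) = {*, +}
FIRST(X) = {*, +}
FOLLOW(S) = {$, *, +}
FOLLOW(X) = {$, *, +}
Therefore, FOLLOW(S) = {$, *, +}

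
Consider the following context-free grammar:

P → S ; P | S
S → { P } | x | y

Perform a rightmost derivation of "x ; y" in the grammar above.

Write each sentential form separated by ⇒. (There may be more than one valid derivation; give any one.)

P ⇒ S ; P ⇒ S ; S ⇒ S ; y ⇒ x ; y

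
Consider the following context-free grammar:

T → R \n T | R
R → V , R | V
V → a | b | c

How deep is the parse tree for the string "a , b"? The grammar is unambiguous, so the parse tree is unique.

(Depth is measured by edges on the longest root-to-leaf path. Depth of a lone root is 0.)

4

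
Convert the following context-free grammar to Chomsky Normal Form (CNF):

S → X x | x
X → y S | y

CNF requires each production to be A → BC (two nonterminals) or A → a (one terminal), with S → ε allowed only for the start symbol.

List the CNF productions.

TX → x; S → x; TY → y; X → y; S → X TX; X → TY S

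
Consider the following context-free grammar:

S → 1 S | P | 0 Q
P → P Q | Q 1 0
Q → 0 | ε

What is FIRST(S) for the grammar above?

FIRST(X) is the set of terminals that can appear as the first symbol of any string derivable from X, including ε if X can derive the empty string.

We compute FIRST(S) using the standard algorithm.
FIRST(P) = {0, 1}
FIRST(Q) = {0, ε}
FIRST(S) = {0, 1}
Therefore, FIRST(S) = {0, 1}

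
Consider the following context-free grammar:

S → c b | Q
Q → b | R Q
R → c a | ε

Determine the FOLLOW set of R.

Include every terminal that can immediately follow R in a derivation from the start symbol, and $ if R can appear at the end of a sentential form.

We compute FOLLOW(R) using the standard algorithm.
FOLLOW(S) starts with {$}.
FIRST(Q) = {b, c}
FIRST(R) = {c, ε}
FIRST(S) = {b, c}
FOLLOW(Q) = {$}
FOLLOW(R) = {b, c}
FOLLOW(S) = {$}
Therefore, FOLLOW(R) = {b, c}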